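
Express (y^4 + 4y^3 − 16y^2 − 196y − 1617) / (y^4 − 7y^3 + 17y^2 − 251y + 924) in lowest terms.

Apply the Euclidean algorithm:
  y^4 + 4y^3 − 16y^2 − 196y − 1617 = (y^4 − 7y^3 + 17y^2 − 251y + 924) + (11y^3 − 33y^2 + 55y − 2541)
  y^4 − 7y^3 + 17y^2 − 251y + 924 = ((1/11)y − 4/11)(11y^3 − 33y^2 + 55y − 2541) + (0)
Last nonzero remainder: 11y^3 − 33y^2 + 55y − 2541. Dividing through by 11 gives the monic gcd y^3 − 3y^2 + 5y − 231.
Cancel y^3 − 3y^2 + 5y − 231 from numerator and denominator to get the reduced form.

(y + 7)/(y − 4)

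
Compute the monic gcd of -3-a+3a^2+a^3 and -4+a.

1

Apply the Euclidean algorithm:
  a^3+3a^2-a-3 = (a^2+7a+27)(a-4) + (105)
  a-4 = ((1/105)a-4/105)(105) + (0)
The last nonzero remainder is the constant 105, so the polynomials are coprime and gcd = 1.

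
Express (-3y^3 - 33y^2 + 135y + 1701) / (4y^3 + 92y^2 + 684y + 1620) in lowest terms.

Apply the Euclidean algorithm:
  -3y^3 - 33y^2 + 135y + 1701 = (-3/4)(4y^3 + 92y^2 + 684y + 1620) + (36y^2 + 648y + 2916)
  4y^3 + 92y^2 + 684y + 1620 = ((1/9)y + 5/9)(36y^2 + 648y + 2916) + (0)
Last nonzero remainder: 36y^2 + 648y + 2916. Dividing through by 36 gives the monic gcd y^2 + 18y + 81.
Cancel y^2 + 18y + 81 from numerator and denominator to get the reduced form.

(-3y + 21)/(4y + 20)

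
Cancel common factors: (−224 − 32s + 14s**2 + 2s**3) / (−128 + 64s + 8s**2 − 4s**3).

(−7 − s)/(−4 + 2s)

Repeated division with remainder:
  2s**3 + 14s**2 − 32s − 224 = (−1/2)(−4s**3 + 8s**2 + 64s − 128) + (18s**2 − 288)
  −4s**3 + 8s**2 + 64s − 128 = (−(2/9)s + 4/9)(18s**2 − 288) + (0)
Last nonzero remainder: 18s**2 − 288. Dividing through by 18 gives the monic gcd s**2 − 16.
Cancel s**2 − 16 from numerator and denominator to get the reduced form.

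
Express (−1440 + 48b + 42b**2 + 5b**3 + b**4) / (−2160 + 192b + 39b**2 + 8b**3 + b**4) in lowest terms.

(6 + b)/(9 + b)

By polynomial division,
  b**4 + 5b**3 + 42b**2 + 48b − 1440 = (b**4 + 8b**3 + 39b**2 + 192b − 2160) + (−3b**3 + 3b**2 − 144b + 720)
  b**4 + 8b**3 + 39b**2 + 192b − 2160 = (−(1/3)b − 3)(−3b**3 + 3b**2 − 144b + 720) + (0)
Last nonzero remainder: −3b**3 + 3b**2 − 144b + 720. Dividing through by −3 gives the monic gcd b**3 − b**2 + 48b − 240.
Cancel b**3 − b**2 + 48b − 240 from numerator and denominator to get the reduced form.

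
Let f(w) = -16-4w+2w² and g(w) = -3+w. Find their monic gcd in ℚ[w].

Repeated division with remainder:
  2w²-4w-16 = (2w+2)(w-3) + (-10)
  w-3 = (-(1/10)w+3/10)(-10) + (0)
The last nonzero remainder is the constant -10, so the polynomials are coprime and gcd = 1.

1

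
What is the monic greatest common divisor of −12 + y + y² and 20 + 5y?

Repeated division with remainder:
  y² + y − 12 = ((1/5)y − 3/5)(5y + 20) + (0)
Last nonzero remainder: 5y + 20. Dividing through by 5 gives the monic gcd y + 4.

4 + y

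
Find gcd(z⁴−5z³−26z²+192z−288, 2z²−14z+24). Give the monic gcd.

z²−7z+12

Euclidean algorithm in ℚ[z]:
  z⁴−5z³−26z²+192z−288 = ((1/2)z²+z−12)(2z²−14z+24) + (0)
Last nonzero remainder: 2z²−14z+24. Dividing through by 2 gives the monic gcd z²−7z+12.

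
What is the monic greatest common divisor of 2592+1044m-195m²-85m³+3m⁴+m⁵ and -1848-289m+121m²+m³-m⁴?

Euclidean algorithm in ℚ[m]:
  m⁵+3m⁴-85m³-195m²+1044m+2592 = (-m-4)(-m⁴+m³+121m²-289m-1848) + (40m³-1960m-4800)
  -m⁴+m³+121m²-289m-1848 = (-(1/40)m+1/40)(40m³-1960m-4800) + (72m²-360m-1728)
  40m³-1960m-4800 = ((5/9)m+25/9)(72m²-360m-1728) + (0)
Last nonzero remainder: 72m²-360m-1728. Dividing through by 72 gives the monic gcd m²-5m-24.

-24-5m+m²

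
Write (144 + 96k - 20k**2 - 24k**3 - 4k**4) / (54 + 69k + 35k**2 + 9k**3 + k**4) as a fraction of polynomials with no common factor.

(24 - 4k - 4k**2)/(9 + 4k + k**2)

Apply the Euclidean algorithm:
  -4k**4 - 24k**3 - 20k**2 + 96k + 144 = (-4)(k**4 + 9k**3 + 35k**2 + 69k + 54) + (12k**3 + 120k**2 + 372k + 360)
  k**4 + 9k**3 + 35k**2 + 69k + 54 = ((1/12)k - 1/12)(12k**3 + 120k**2 + 372k + 360) + (14k**2 + 70k + 84)
  12k**3 + 120k**2 + 372k + 360 = ((6/7)k + 30/7)(14k**2 + 70k + 84) + (0)
Last nonzero remainder: 14k**2 + 70k + 84. Dividing through by 14 gives the monic gcd k**2 + 5k + 6.
Cancel k**2 + 5k + 6 from numerator and denominator to get the reduced form.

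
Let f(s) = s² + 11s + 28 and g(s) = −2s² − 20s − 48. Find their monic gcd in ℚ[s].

Euclidean algorithm in ℚ[s]:
  s² + 11s + 28 = (−1/2)(−2s² − 20s − 48) + (s + 4)
  −2s² − 20s − 48 = (−2s − 12)(s + 4) + (0)
The last nonzero remainder s + 4 is already monic.

s + 4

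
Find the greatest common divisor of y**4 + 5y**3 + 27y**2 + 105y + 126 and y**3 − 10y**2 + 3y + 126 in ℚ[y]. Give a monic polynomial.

Repeated division with remainder:
  y**4 + 5y**3 + 27y**2 + 105y + 126 = (y + 15)(y**3 − 10y**2 + 3y + 126) + (174y**2 − 66y − 1764)
  y**3 − 10y**2 + 3y + 126 = ((1/174)y − 93/1682)(174y**2 − 66y − 1764) + ((7980/841)y + 23940/841)
  174y**2 − 66y − 1764 = ((24389/1330)y − 5887/95)((7980/841)y + 23940/841) + (0)
Last nonzero remainder: (7980/841)y + 23940/841. Dividing through by 7980/841 gives the monic gcd y + 3.

y + 3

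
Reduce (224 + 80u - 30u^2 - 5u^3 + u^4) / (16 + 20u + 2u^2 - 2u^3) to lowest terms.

(28 + 3u - u^2)/(2 + 2u)

Euclidean algorithm in ℚ[u]:
  u^4 - 5u^3 - 30u^2 + 80u + 224 = (-(1/2)u + 2)(-2u^3 + 2u^2 + 20u + 16) + (-24u^2 + 48u + 192)
  -2u^3 + 2u^2 + 20u + 16 = ((1/12)u + 1/12)(-24u^2 + 48u + 192) + (0)
Last nonzero remainder: -24u^2 + 48u + 192. Dividing through by -24 gives the monic gcd u^2 - 2u - 8.
Cancel u^2 - 2u - 8 from numerator and denominator to get the reduced form.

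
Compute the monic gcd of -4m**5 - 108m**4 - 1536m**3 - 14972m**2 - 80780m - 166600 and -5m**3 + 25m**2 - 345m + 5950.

m**2 + 5m + 119

Euclidean algorithm in ℚ[m]:
  -4m**5 - 108m**4 - 1536m**3 - 14972m**2 - 80780m - 166600 = ((4/5)m**2 + (128/5)m + 380)(-5m**3 + 25m**2 - 345m + 5950) + (-20400m**2 - 102000m - 2427600)
  -5m**3 + 25m**2 - 345m + 5950 = ((1/4080)m - 1/408)(-20400m**2 - 102000m - 2427600) + (0)
Last nonzero remainder: -20400m**2 - 102000m - 2427600. Dividing through by -20400 gives the monic gcd m**2 + 5m + 119.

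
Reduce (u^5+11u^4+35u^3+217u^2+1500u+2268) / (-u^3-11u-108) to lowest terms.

Repeated division with remainder:
  u^5+11u^4+35u^3+217u^2+1500u+2268 = (-u^2-11u-24)(-u^3-11u-108) + (-12u^2+48u-324)
  -u^3-11u-108 = ((1/12)u+1/3)(-12u^2+48u-324) + (0)
Last nonzero remainder: -12u^2+48u-324. Dividing through by -12 gives the monic gcd u^2-4u+27.
Cancel u^2-4u+27 from numerator and denominator to get the reduced form.

(-u^3-15u^2-68u-84)/(u+4)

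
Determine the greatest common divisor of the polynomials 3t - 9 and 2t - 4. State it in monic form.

Repeated division with remainder:
  3t - 9 = (3/2)(2t - 4) + (-3)
  2t - 4 = (-(2/3)t + 4/3)(-3) + (0)
The last nonzero remainder is the constant -3, so the polynomials are coprime and gcd = 1.

1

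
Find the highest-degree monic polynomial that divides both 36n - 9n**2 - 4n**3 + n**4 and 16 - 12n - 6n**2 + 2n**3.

Euclidean algorithm in ℚ[n]:
  n**4 - 4n**3 - 9n**2 + 36n = ((1/2)n - 1/2)(2n**3 - 6n**2 - 12n + 16) + (-6n**2 + 22n + 8)
  2n**3 - 6n**2 - 12n + 16 = (-(1/3)n - 2/9)(-6n**2 + 22n + 8) + (-(40/9)n + 160/9)
  -6n**2 + 22n + 8 = ((27/20)n + 9/20)(-(40/9)n + 160/9) + (0)
Last nonzero remainder: -(40/9)n + 160/9. Dividing through by -40/9 gives the monic gcd n - 4.

-4 + n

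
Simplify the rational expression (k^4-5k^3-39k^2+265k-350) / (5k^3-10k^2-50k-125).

Repeated division with remainder:
  k^4-5k^3-39k^2+265k-350 = ((1/5)k-3/5)(5k^3-10k^2-50k-125) + (-35k^2+260k-425)
  5k^3-10k^2-50k-125 = (-(1/7)k-38/49)(-35k^2+260k-425) + ((4455/49)k-22275/49)
  -35k^2+260k-425 = (-(343/891)k+833/891)((4455/49)k-22275/49) + (0)
Last nonzero remainder: (4455/49)k-22275/49. Dividing through by 4455/49 gives the monic gcd k-5.
Cancel k-5 from numerator and denominator to get the reduced form.

(k^3-39k+70)/(5k^2+15k+25)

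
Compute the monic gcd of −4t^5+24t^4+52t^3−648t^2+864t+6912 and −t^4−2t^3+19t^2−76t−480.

t^3−3t^2−4t+96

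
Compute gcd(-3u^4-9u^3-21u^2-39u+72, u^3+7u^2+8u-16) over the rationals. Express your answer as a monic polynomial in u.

u-1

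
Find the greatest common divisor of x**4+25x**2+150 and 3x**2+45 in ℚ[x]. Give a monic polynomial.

Repeated division with remainder:
  x**4+25x**2+150 = ((1/3)x**2+10/3)(3x**2+45) + (0)
Last nonzero remainder: 3x**2+45. Dividing through by 3 gives the monic gcd x**2+15.

x**2+15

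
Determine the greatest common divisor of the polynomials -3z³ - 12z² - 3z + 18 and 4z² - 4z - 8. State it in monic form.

Apply the Euclidean algorithm:
  -3z³ - 12z² - 3z + 18 = (-(3/4)z - 15/4)(4z² - 4z - 8) + (-24z - 12)
  4z² - 4z - 8 = (-(1/6)z + 1/4)(-24z - 12) + (-5)
  -24z - 12 = ((24/5)z + 12/5)(-5) + (0)
The last nonzero remainder is the constant -5, so the polynomials are coprime and gcd = 1.

1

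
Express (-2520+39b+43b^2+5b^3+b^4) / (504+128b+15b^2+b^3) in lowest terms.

(-360+57b-2b^2+b^3)/(72+8b+b^2)

By polynomial division,
  b^4+5b^3+43b^2+39b-2520 = (b-10)(b^3+15b^2+128b+504) + (65b^2+815b+2520)
  b^3+15b^2+128b+504 = ((1/65)b+32/845)(65b^2+815b+2520) + ((9864/169)b+69048/169)
  65b^2+815b+2520 = ((10985/9864)b+845/137)((9864/169)b+69048/169) + (0)
Last nonzero remainder: (9864/169)b+69048/169. Dividing through by 9864/169 gives the monic gcd b+7.
Cancel b+7 from numerator and denominator to get the reduced form.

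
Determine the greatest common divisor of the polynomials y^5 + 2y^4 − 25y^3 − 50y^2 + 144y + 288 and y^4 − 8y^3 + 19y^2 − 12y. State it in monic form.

y^2 − 7y + 12

Apply the Euclidean algorithm:
  y^5 + 2y^4 − 25y^3 − 50y^2 + 144y + 288 = (y + 10)(y^4 − 8y^3 + 19y^2 − 12y) + (36y^3 − 228y^2 + 264y + 288)
  y^4 − 8y^3 + 19y^2 − 12y = ((1/36)y − 5/108)(36y^3 − 228y^2 + 264y + 288) + ((10/9)y^2 − (70/9)y + 40/3)
  36y^3 − 228y^2 + 264y + 288 = ((162/5)y + 108/5)((10/9)y^2 − (70/9)y + 40/3) + (0)
Last nonzero remainder: (10/9)y^2 − (70/9)y + 40/3. Dividing through by 10/9 gives the monic gcd y^2 − 7y + 12.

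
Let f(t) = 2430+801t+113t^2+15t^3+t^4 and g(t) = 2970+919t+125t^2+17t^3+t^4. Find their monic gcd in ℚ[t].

270+59t+6t^2+t^3

Repeated division with remainder:
  t^4+15t^3+113t^2+801t+2430 = (t^4+17t^3+125t^2+919t+2970) + (-2t^3-12t^2-118t-540)
  t^4+17t^3+125t^2+919t+2970 = (-(1/2)t-11/2)(-2t^3-12t^2-118t-540) + (0)
Last nonzero remainder: -2t^3-12t^2-118t-540. Dividing through by -2 gives the monic gcd t^3+6t^2+59t+270.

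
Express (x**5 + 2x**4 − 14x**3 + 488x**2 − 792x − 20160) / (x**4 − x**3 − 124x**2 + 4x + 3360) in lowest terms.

(x**3 + 34x + 420)/(x**2 − 3x − 70)

By polynomial division,
  x**5 + 2x**4 − 14x**3 + 488x**2 − 792x − 20160 = (x + 3)(x**4 − x**3 − 124x**2 + 4x + 3360) + (113x**3 + 856x**2 − 4164x − 30240)
  x**4 − x**3 − 124x**2 + 4x + 3360 = ((1/113)x − 969/12769)(113x**3 + 856x**2 − 4164x − 30240) + (−(283360/12769)x**2 − (566720/12769)x + 13601280/12769)
  113x**3 + 856x**2 − 4164x − 30240 = (−(1442897/283360)x − 114921/4048)(−(283360/12769)x**2 − (566720/12769)x + 13601280/12769) + (0)
Last nonzero remainder: −(283360/12769)x**2 − (566720/12769)x + 13601280/12769. Dividing through by −283360/12769 gives the monic gcd x**2 + 2x − 48.
Cancel x**2 + 2x − 48 from numerator and denominator to get the reduced form.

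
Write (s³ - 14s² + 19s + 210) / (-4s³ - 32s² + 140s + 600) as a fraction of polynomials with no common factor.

Euclidean algorithm in ℚ[s]:
  s³ - 14s² + 19s + 210 = (-1/4)(-4s³ - 32s² + 140s + 600) + (-22s² + 54s + 360)
  -4s³ - 32s² + 140s + 600 = ((2/11)s + 230/121)(-22s² + 54s + 360) + (-(3400/121)s - 10200/121)
  -22s² + 54s + 360 = ((1331/1700)s - 363/85)(-(3400/121)s - 10200/121) + (0)
Last nonzero remainder: -(3400/121)s - 10200/121. Dividing through by -3400/121 gives the monic gcd s + 3.
Cancel s + 3 from numerator and denominator to get the reduced form.

(-s² + 17s - 70)/(4s² + 20s - 200)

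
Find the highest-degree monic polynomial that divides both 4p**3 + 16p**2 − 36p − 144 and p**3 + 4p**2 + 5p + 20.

p + 4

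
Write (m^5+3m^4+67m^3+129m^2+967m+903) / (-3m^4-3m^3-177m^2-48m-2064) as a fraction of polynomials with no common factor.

(-m^3-2m^2-22m-21)/(3m^2+48)

Euclidean algorithm in ℚ[m]:
  m^5+3m^4+67m^3+129m^2+967m+903 = (-(1/3)m-2/3)(-3m^4-3m^3-177m^2-48m-2064) + (6m^3-5m^2+247m-473)
  -3m^4-3m^3-177m^2-48m-2064 = (-(1/2)m-11/12)(6m^3-5m^2+247m-473) + (-(697/12)m^2-(697/12)m-29971/12)
  6m^3-5m^2+247m-473 = (-(72/697)m+132/697)(-(697/12)m^2-(697/12)m-29971/12) + (0)
Last nonzero remainder: -(697/12)m^2-(697/12)m-29971/12. Dividing through by -697/12 gives the monic gcd m^2+m+43.
Cancel m^2+m+43 from numerator and denominator to get the reduced form.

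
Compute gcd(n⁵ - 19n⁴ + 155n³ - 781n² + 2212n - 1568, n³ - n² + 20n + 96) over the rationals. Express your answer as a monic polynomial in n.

Euclidean algorithm in ℚ[n]:
  n⁵ - 19n⁴ + 155n³ - 781n² + 2212n - 1568 = (n² - 18n + 117)(n³ - n² + 20n + 96) + (-400n² + 1600n - 12800)
  n³ - n² + 20n + 96 = (-(1/400)n - 3/400)(-400n² + 1600n - 12800) + (0)
Last nonzero remainder: -400n² + 1600n - 12800. Dividing through by -400 gives the monic gcd n² - 4n + 32.

n² - 4n + 32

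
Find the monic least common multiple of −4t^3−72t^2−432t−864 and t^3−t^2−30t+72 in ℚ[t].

t^5+11t^4−6t^3−324t^2−216t+2592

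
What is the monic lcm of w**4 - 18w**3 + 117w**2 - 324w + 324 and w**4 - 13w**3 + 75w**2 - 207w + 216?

w**6 - 25w**5 + 267w**4 - 1575w**3 + 5400w**2 - 10044w + 7776

Euclidean algorithm in ℚ[w]:
  w**4 - 18w**3 + 117w**2 - 324w + 324 = (w**4 - 13w**3 + 75w**2 - 207w + 216) + (-5w**3 + 42w**2 - 117w + 108)
  w**4 - 13w**3 + 75w**2 - 207w + 216 = (-(1/5)w + 23/25)(-5w**3 + 42w**2 - 117w + 108) + ((324/25)w**2 - (1944/25)w + 2916/25)
  -5w**3 + 42w**2 - 117w + 108 = (-(125/324)w + 25/27)((324/25)w**2 - (1944/25)w + 2916/25) + (0)
Last nonzero remainder: (324/25)w**2 - (1944/25)w + 2916/25. Dividing through by 324/25 gives the monic gcd w**2 - 6w + 9.
Then lcm(f, g) = f·g / gcd(f, g); expanding and making the result monic gives the answer.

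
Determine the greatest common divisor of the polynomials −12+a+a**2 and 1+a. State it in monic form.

1

Euclidean algorithm in ℚ[a]:
  a**2+a−12 = (a)(a+1) + (−12)
  a+1 = (−(1/12)a−1/12)(−12) + (0)
The last nonzero remainder is the constant −12, so the polynomials are coprime and gcd = 1.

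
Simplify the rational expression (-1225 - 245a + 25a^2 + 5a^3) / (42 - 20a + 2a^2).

Apply the Euclidean algorithm:
  5a^3 + 25a^2 - 245a - 1225 = ((5/2)a + 75/2)(2a^2 - 20a + 42) + (400a - 2800)
  2a^2 - 20a + 42 = ((1/200)a - 3/200)(400a - 2800) + (0)
Last nonzero remainder: 400a - 2800. Dividing through by 400 gives the monic gcd a - 7.
Cancel a - 7 from numerator and denominator to get the reduced form.

(175 + 60a + 5a^2)/(-6 + 2a)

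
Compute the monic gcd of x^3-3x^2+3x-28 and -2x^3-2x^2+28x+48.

x-4

By polynomial division,
  x^3-3x^2+3x-28 = (-1/2)(-2x^3-2x^2+28x+48) + (-4x^2+17x-4)
  -2x^3-2x^2+28x+48 = ((1/2)x+21/8)(-4x^2+17x-4) + (-(117/8)x+117/2)
  -4x^2+17x-4 = ((32/117)x-8/117)(-(117/8)x+117/2) + (0)
Last nonzero remainder: -(117/8)x+117/2. Dividing through by -117/8 gives the monic gcd x-4.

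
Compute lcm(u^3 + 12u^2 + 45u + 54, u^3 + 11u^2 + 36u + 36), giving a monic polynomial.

u^4 + 14u^3 + 69u^2 + 144u + 108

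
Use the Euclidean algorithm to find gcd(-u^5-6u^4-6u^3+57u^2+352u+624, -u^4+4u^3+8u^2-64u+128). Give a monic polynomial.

u^2-16

Repeated division with remainder:
  -u^5-6u^4-6u^3+57u^2+352u+624 = (u+10)(-u^4+4u^3+8u^2-64u+128) + (-54u^3+41u^2+864u-656)
  -u^4+4u^3+8u^2-64u+128 = ((1/54)u-175/2916)(-54u^3+41u^2+864u-656) + (-(16153/2916)u^2+64612/729)
  -54u^3+41u^2+864u-656 = ((157464/16153)u-119556/16153)(-(16153/2916)u^2+64612/729) + (0)
Last nonzero remainder: -(16153/2916)u^2+64612/729. Dividing through by -16153/2916 gives the monic gcd u^2-16.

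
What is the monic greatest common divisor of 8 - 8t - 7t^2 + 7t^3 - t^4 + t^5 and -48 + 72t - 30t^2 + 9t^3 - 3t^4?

-8 + 8t - t^2 + t^3

Euclidean algorithm in ℚ[t]:
  t^5 - t^4 + 7t^3 - 7t^2 - 8t + 8 = (-(1/3)t - 2/3)(-3t^4 + 9t^3 - 30t^2 + 72t - 48) + (3t^3 - 3t^2 + 24t - 24)
  -3t^4 + 9t^3 - 30t^2 + 72t - 48 = (-t + 2)(3t^3 - 3t^2 + 24t - 24) + (0)
Last nonzero remainder: 3t^3 - 3t^2 + 24t - 24. Dividing through by 3 gives the monic gcd t^3 - t^2 + 8t - 8.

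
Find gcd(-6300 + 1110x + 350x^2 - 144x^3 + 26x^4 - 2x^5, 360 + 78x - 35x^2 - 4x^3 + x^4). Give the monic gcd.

Euclidean algorithm in ℚ[x]:
  -2x^5 + 26x^4 - 144x^3 + 350x^2 + 1110x - 6300 = (-2x + 18)(x^4 - 4x^3 - 35x^2 + 78x + 360) + (-142x^3 + 1136x^2 + 426x - 12780)
  x^4 - 4x^3 - 35x^2 + 78x + 360 = (-(1/142)x - 2/71)(-142x^3 + 1136x^2 + 426x - 12780) + (0)
Last nonzero remainder: -142x^3 + 1136x^2 + 426x - 12780. Dividing through by -142 gives the monic gcd x^3 - 8x^2 - 3x + 90.

90 - 3x - 8x^2 + x^3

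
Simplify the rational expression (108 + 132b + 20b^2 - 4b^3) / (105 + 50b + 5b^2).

(36 + 32b - 4b^2)/(35 + 5b)

By polynomial division,
  -4b^3 + 20b^2 + 132b + 108 = (-(4/5)b + 12)(5b^2 + 50b + 105) + (-384b - 1152)
  5b^2 + 50b + 105 = (-(5/384)b - 35/384)(-384b - 1152) + (0)
Last nonzero remainder: -384b - 1152. Dividing through by -384 gives the monic gcd b + 3.
Cancel b + 3 from numerator and denominator to get the reduced form.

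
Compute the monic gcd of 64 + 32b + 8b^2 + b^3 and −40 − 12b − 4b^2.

Apply the Euclidean algorithm:
  b^3 + 8b^2 + 32b + 64 = (−(1/4)b − 5/4)(−4b^2 − 12b − 40) + (7b + 14)
  −4b^2 − 12b − 40 = (−(4/7)b − 4/7)(7b + 14) + (−32)
  7b + 14 = (−(7/32)b − 7/16)(−32) + (0)
The last nonzero remainder is the constant −32, so the polynomials are coprime and gcd = 1.

1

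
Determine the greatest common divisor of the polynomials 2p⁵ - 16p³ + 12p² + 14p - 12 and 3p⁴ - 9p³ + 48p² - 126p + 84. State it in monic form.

p² - 3p + 2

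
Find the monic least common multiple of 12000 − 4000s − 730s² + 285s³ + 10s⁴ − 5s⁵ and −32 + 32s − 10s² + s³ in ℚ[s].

Euclidean algorithm in ℚ[s]:
  −5s⁵ + 10s⁴ + 285s³ − 730s² − 4000s + 12000 = (−5s² − 40s + 45)(s³ − 10s² + 32s − 32) + (840s² − 6720s + 13440)
  s³ − 10s² + 32s − 32 = ((1/840)s − 1/420)(840s² − 6720s + 13440) + (0)
Last nonzero remainder: 840s² − 6720s + 13440. Dividing through by 840 gives the monic gcd s² − 8s + 16.
Then lcm(f, g) = f·g / gcd(f, g); expanding and making the result monic gives the answer.

4800 − 4000s + 508s² + 260s³ − 53s⁴ − 4s⁵ + s⁶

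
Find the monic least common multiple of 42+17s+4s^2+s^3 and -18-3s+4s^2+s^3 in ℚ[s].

-252-60s+35s^2+15s^3+5s^4+s^5

By polynomial division,
  s^3+4s^2+17s+42 = (s^3+4s^2-3s-18) + (20s+60)
  s^3+4s^2-3s-18 = ((1/20)s^2+(1/20)s-3/10)(20s+60) + (0)
Last nonzero remainder: 20s+60. Dividing through by 20 gives the monic gcd s+3.
Then lcm(f, g) = f·g / gcd(f, g); expanding and making the result monic gives the answer.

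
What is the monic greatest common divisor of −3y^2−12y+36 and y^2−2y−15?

By polynomial division,
  −3y^2−12y+36 = (−3)(y^2−2y−15) + (−18y−9)
  y^2−2y−15 = (−(1/18)y+5/36)(−18y−9) + (−55/4)
  −18y−9 = ((72/55)y+36/55)(−55/4) + (0)
The last nonzero remainder is the constant −55/4, so the polynomials are coprime and gcd = 1.

1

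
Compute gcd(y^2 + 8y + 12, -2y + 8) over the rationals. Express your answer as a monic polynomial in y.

Repeated division with remainder:
  y^2 + 8y + 12 = (-(1/2)y - 6)(-2y + 8) + (60)
  -2y + 8 = (-(1/30)y + 2/15)(60) + (0)
The last nonzero remainder is the constant 60, so the polynomials are coprime and gcd = 1.

1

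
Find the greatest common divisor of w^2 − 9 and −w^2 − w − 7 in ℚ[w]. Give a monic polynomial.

1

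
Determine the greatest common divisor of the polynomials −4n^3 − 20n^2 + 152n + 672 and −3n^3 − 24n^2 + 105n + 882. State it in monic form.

n^2 + n − 42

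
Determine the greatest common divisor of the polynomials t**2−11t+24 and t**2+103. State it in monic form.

By polynomial division,
  t**2−11t+24 = (t**2+103) + (−11t−79)
  t**2+103 = (−(1/11)t+79/121)(−11t−79) + (18704/121)
  −11t−79 = (−(1331/18704)t−9559/18704)(18704/121) + (0)
The last nonzero remainder is the constant 18704/121, so the polynomials are coprime and gcd = 1.

1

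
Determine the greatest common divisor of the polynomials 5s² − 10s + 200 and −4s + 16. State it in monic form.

Euclidean algorithm in ℚ[s]:
  5s² − 10s + 200 = (−(5/4)s − 5/2)(−4s + 16) + (240)
  −4s + 16 = (−(1/60)s + 1/15)(240) + (0)
The last nonzero remainder is the constant 240, so the polynomials are coprime and gcd = 1.

1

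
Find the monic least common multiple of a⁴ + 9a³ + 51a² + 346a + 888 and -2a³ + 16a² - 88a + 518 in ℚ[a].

Apply the Euclidean algorithm:
  a⁴ + 9a³ + 51a² + 346a + 888 = (-(1/2)a - 17/2)(-2a³ + 16a² - 88a + 518) + (143a² - 143a + 5291)
  -2a³ + 16a² - 88a + 518 = (-(2/143)a + 14/143)(143a² - 143a + 5291) + (0)
Last nonzero remainder: 143a² - 143a + 5291. Dividing through by 143 gives the monic gcd a² - a + 37.
Then lcm(f, g) = f·g / gcd(f, g); expanding and making the result monic gives the answer.

a⁵ + 2a⁴ - 12a³ - 11a² - 1534a - 6216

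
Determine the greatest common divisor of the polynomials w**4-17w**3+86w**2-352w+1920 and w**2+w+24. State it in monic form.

w**2+w+24

Euclidean algorithm in ℚ[w]:
  w**4-17w**3+86w**2-352w+1920 = (w**2-18w+80)(w**2+w+24) + (0)
The last nonzero remainder w**2+w+24 is already monic.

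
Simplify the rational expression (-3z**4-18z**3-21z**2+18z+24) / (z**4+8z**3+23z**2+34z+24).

(-3z**2+3)/(z**2+2z+3)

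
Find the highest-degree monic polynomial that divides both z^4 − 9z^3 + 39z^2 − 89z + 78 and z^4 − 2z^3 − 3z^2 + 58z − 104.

Euclidean algorithm in ℚ[z]:
  z^4 − 9z^3 + 39z^2 − 89z + 78 = (z^4 − 2z^3 − 3z^2 + 58z − 104) + (−7z^3 + 42z^2 − 147z + 182)
  z^4 − 2z^3 − 3z^2 + 58z − 104 = (−(1/7)z − 4/7)(−7z^3 + 42z^2 − 147z + 182) + (0)
Last nonzero remainder: −7z^3 + 42z^2 − 147z + 182. Dividing through by −7 gives the monic gcd z^3 − 6z^2 + 21z − 26.

z^3 − 6z^2 + 21z − 26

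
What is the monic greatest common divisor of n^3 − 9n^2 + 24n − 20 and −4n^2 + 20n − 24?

n − 2

By polynomial division,
  n^3 − 9n^2 + 24n − 20 = (−(1/4)n + 1)(−4n^2 + 20n − 24) + (−2n + 4)
  −4n^2 + 20n − 24 = (2n − 6)(−2n + 4) + (0)
Last nonzero remainder: −2n + 4. Dividing through by −2 gives the monic gcd n − 2.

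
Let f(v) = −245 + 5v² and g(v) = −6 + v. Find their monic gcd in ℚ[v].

Euclidean algorithm in ℚ[v]:
  5v² − 245 = (5v + 30)(v − 6) + (−65)
  v − 6 = (−(1/65)v + 6/65)(−65) + (0)
The last nonzero remainder is the constant −65, so the polynomials are coprime and gcd = 1.

1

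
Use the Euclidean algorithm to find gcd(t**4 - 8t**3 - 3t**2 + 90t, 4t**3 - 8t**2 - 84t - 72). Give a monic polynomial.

By polynomial division,
  t**4 - 8t**3 - 3t**2 + 90t = ((1/4)t - 3/2)(4t**3 - 8t**2 - 84t - 72) + (6t**2 - 18t - 108)
  4t**3 - 8t**2 - 84t - 72 = ((2/3)t + 2/3)(6t**2 - 18t - 108) + (0)
Last nonzero remainder: 6t**2 - 18t - 108. Dividing through by 6 gives the monic gcd t**2 - 3t - 18.

t**2 - 3t - 18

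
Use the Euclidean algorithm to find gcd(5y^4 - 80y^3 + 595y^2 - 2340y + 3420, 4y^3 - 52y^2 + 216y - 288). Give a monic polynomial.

y^2 - 9y + 18

Repeated division with remainder:
  5y^4 - 80y^3 + 595y^2 - 2340y + 3420 = ((5/4)y - 15/4)(4y^3 - 52y^2 + 216y - 288) + (130y^2 - 1170y + 2340)
  4y^3 - 52y^2 + 216y - 288 = ((2/65)y - 8/65)(130y^2 - 1170y + 2340) + (0)
Last nonzero remainder: 130y^2 - 1170y + 2340. Dividing through by 130 gives the monic gcd y^2 - 9y + 18.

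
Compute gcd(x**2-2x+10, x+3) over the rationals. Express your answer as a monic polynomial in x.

1

Repeated division with remainder:
  x**2-2x+10 = (x-5)(x+3) + (25)
  x+3 = ((1/25)x+3/25)(25) + (0)
The last nonzero remainder is the constant 25, so the polynomials are coprime and gcd = 1.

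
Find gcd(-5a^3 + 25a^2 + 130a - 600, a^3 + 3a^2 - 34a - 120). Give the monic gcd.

Repeated division with remainder:
  -5a^3 + 25a^2 + 130a - 600 = (-5)(a^3 + 3a^2 - 34a - 120) + (40a^2 - 40a - 1200)
  a^3 + 3a^2 - 34a - 120 = ((1/40)a + 1/10)(40a^2 - 40a - 1200) + (0)
Last nonzero remainder: 40a^2 - 40a - 1200. Dividing through by 40 gives the monic gcd a^2 - a - 30.

a^2 - a - 30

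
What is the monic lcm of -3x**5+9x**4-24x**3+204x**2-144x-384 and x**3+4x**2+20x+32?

x**6-x**5+2x**4-52x**3-88x**2+224x+256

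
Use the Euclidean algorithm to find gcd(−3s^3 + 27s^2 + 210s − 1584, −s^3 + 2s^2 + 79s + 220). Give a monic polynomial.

s − 11

Repeated division with remainder:
  −3s^3 + 27s^2 + 210s − 1584 = (3)(−s^3 + 2s^2 + 79s + 220) + (21s^2 − 27s − 2244)
  −s^3 + 2s^2 + 79s + 220 = (−(1/21)s + 5/147)(21s^2 − 27s − 2244) + (−(1320/49)s + 14520/49)
  21s^2 − 27s − 2244 = (−(343/440)s − 833/110)(−(1320/49)s + 14520/49) + (0)
Last nonzero remainder: −(1320/49)s + 14520/49. Dividing through by −1320/49 gives the monic gcd s − 11.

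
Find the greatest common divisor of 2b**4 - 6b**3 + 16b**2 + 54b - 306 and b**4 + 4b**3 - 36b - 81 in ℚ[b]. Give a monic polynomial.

b**2 - 9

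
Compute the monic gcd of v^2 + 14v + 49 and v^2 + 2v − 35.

Repeated division with remainder:
  v^2 + 14v + 49 = (v^2 + 2v − 35) + (12v + 84)
  v^2 + 2v − 35 = ((1/12)v − 5/12)(12v + 84) + (0)
Last nonzero remainder: 12v + 84. Dividing through by 12 gives the monic gcd v + 7.

v + 7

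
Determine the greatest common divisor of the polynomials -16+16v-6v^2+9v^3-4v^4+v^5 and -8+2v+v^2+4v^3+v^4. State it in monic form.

-2+v+v^3

Repeated division with remainder:
  v^5-4v^4+9v^3-6v^2+16v-16 = (v-8)(v^4+4v^3+v^2+2v-8) + (40v^3+40v-80)
  v^4+4v^3+v^2+2v-8 = ((1/40)v+1/10)(40v^3+40v-80) + (0)
Last nonzero remainder: 40v^3+40v-80. Dividing through by 40 gives the monic gcd v^3+v-2.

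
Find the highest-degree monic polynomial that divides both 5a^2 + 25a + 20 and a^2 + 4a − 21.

1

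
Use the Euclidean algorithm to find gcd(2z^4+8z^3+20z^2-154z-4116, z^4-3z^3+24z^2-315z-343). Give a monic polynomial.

z^2+3z+49

Euclidean algorithm in ℚ[z]:
  2z^4+8z^3+20z^2-154z-4116 = (2)(z^4-3z^3+24z^2-315z-343) + (14z^3-28z^2+476z-3430)
  z^4-3z^3+24z^2-315z-343 = ((1/14)z-1/14)(14z^3-28z^2+476z-3430) + (-12z^2-36z-588)
  14z^3-28z^2+476z-3430 = (-(7/6)z+35/6)(-12z^2-36z-588) + (0)
Last nonzero remainder: -12z^2-36z-588. Dividing through by -12 gives the monic gcd z^2+3z+49.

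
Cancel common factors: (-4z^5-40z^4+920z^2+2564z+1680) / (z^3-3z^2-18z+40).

(-4z^3-44z^2-124z-84)/(z-2)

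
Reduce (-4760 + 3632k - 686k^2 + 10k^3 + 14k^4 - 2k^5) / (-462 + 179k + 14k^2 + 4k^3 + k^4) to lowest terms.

Euclidean algorithm in ℚ[k]:
  -2k^5 + 14k^4 + 10k^3 - 686k^2 + 3632k - 4760 = (-2k + 22)(k^4 + 4k^3 + 14k^2 + 179k - 462) + (-50k^3 - 636k^2 - 1230k + 5404)
  k^4 + 4k^3 + 14k^2 + 179k - 462 = (-(1/50)k + 109/625)(-50k^3 - 636k^2 - 1230k + 5404) + ((62699/625)k^2 + (62699/125)k - 877786/625)
  -50k^3 - 636k^2 - 1230k + 5404 = (-(31250/62699)k - 241250/62699)((62699/625)k^2 + (62699/125)k - 877786/625) + (0)
Last nonzero remainder: (62699/625)k^2 + (62699/125)k - 877786/625. Dividing through by 62699/625 gives the monic gcd k^2 + 5k - 14.
Cancel k^2 + 5k - 14 from numerator and denominator to get the reduced form.

(340 - 138k + 24k^2 - 2k^3)/(33 - k + k^2)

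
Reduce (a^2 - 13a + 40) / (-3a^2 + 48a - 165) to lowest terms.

(-a + 8)/(3a - 33)

Apply the Euclidean algorithm:
  a^2 - 13a + 40 = (-1/3)(-3a^2 + 48a - 165) + (3a - 15)
  -3a^2 + 48a - 165 = (-a + 11)(3a - 15) + (0)
Last nonzero remainder: 3a - 15. Dividing through by 3 gives the monic gcd a - 5.
Cancel a - 5 from numerator and denominator to get the reduced form.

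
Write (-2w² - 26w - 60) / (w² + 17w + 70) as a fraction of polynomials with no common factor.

Euclidean algorithm in ℚ[w]:
  -2w² - 26w - 60 = (-2)(w² + 17w + 70) + (8w + 80)
  w² + 17w + 70 = ((1/8)w + 7/8)(8w + 80) + (0)
Last nonzero remainder: 8w + 80. Dividing through by 8 gives the monic gcd w + 10.
Cancel w + 10 from numerator and denominator to get the reduced form.

(-2w - 6)/(w + 7)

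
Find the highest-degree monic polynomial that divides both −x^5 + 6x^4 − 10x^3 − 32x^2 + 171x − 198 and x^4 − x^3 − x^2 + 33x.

x^3 − x^2 − x + 33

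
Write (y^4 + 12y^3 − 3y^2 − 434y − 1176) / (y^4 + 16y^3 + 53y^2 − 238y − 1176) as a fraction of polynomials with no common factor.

Repeated division with remainder:
  y^4 + 12y^3 − 3y^2 − 434y − 1176 = (y^4 + 16y^3 + 53y^2 − 238y − 1176) + (−4y^3 − 56y^2 − 196y)
  y^4 + 16y^3 + 53y^2 − 238y − 1176 = (−(1/4)y − 1/2)(−4y^3 − 56y^2 − 196y) + (−24y^2 − 336y − 1176)
  −4y^3 − 56y^2 − 196y = ((1/6)y)(−24y^2 − 336y − 1176) + (0)
Last nonzero remainder: −24y^2 − 336y − 1176. Dividing through by −24 gives the monic gcd y^2 + 14y + 49.
Cancel y^2 + 14y + 49 from numerator and denominator to get the reduced form.

(y^2 − 2y − 24)/(y^2 + 2y − 24)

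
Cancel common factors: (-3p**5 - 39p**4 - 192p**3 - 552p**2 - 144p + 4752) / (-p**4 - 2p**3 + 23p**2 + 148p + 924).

By polynomial division,
  -3p**5 - 39p**4 - 192p**3 - 552p**2 - 144p + 4752 = (3p + 33)(-p**4 - 2p**3 + 23p**2 + 148p + 924) + (-195p**3 - 1755p**2 - 7800p - 25740)
  -p**4 - 2p**3 + 23p**2 + 148p + 924 = ((1/195)p - 7/195)(-195p**3 - 1755p**2 - 7800p - 25740) + (0)
Last nonzero remainder: -195p**3 - 1755p**2 - 7800p - 25740. Dividing through by -195 gives the monic gcd p**3 + 9p**2 + 40p + 132.
Cancel p**3 + 9p**2 + 40p + 132 from numerator and denominator to get the reduced form.

(3p**2 + 12p - 36)/(p - 7)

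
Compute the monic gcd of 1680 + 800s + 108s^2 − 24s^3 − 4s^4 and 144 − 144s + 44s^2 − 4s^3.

−6 + s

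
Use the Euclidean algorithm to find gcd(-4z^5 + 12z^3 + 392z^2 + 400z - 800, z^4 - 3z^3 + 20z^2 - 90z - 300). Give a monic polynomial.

z^2 - 3z - 10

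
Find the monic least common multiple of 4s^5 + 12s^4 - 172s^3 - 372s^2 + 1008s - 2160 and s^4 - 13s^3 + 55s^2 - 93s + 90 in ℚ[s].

s^6 - 2s^5 - 58s^4 + 122s^3 + 717s^2 - 1800s + 2700

Repeated division with remainder:
  4s^5 + 12s^4 - 172s^3 - 372s^2 + 1008s - 2160 = (4s + 64)(s^4 - 13s^3 + 55s^2 - 93s + 90) + (440s^3 - 3520s^2 + 6600s - 7920)
  s^4 - 13s^3 + 55s^2 - 93s + 90 = ((1/440)s - 1/88)(440s^3 - 3520s^2 + 6600s - 7920) + (0)
Last nonzero remainder: 440s^3 - 3520s^2 + 6600s - 7920. Dividing through by 440 gives the monic gcd s^3 - 8s^2 + 15s - 18.
Then lcm(f, g) = f·g / gcd(f, g); expanding and making the result monic gives the answer.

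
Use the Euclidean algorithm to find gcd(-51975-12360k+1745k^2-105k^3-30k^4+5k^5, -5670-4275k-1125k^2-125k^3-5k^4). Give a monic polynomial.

21+10k+k^2

Repeated division with remainder:
  5k^5-30k^4-105k^3+1745k^2-12360k-51975 = (-k+31)(-5k^4-125k^3-1125k^2-4275k-5670) + (2645k^3+32345k^2+114495k+123795)
  -5k^4-125k^3-1125k^2-4275k-5670 = (-(1/529)k-6756/279841)(2645k^3+32345k^2+114495k+123795) + (-(35730450/279841)k^2-(357304500/279841)k-750339450/279841)
  2645k^3+32345k^2+114495k+123795 = (-(148035889/7146090)k-36659171/794010)(-(35730450/279841)k^2-(357304500/279841)k-750339450/279841) + (0)
Last nonzero remainder: -(35730450/279841)k^2-(357304500/279841)k-750339450/279841. Dividing through by -35730450/279841 gives the monic gcd k^2+10k+21.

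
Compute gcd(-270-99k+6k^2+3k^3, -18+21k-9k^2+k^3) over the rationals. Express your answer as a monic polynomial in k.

By polynomial division,
  3k^3+6k^2-99k-270 = (3)(k^3-9k^2+21k-18) + (33k^2-162k-216)
  k^3-9k^2+21k-18 = ((1/33)k-15/121)(33k^2-162k-216) + ((903/121)k-5418/121)
  33k^2-162k-216 = ((1331/301)k+1452/301)((903/121)k-5418/121) + (0)
Last nonzero remainder: (903/121)k-5418/121. Dividing through by 903/121 gives the monic gcd k-6.

-6+k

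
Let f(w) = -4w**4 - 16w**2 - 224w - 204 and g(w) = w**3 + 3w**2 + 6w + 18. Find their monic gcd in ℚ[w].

Apply the Euclidean algorithm:
  -4w**4 - 16w**2 - 224w - 204 = (-4w + 12)(w**3 + 3w**2 + 6w + 18) + (-28w**2 - 224w - 420)
  w**3 + 3w**2 + 6w + 18 = (-(1/28)w + 5/28)(-28w**2 - 224w - 420) + (31w + 93)
  -28w**2 - 224w - 420 = (-(28/31)w - 140/31)(31w + 93) + (0)
Last nonzero remainder: 31w + 93. Dividing through by 31 gives the monic gcd w + 3.

w + 3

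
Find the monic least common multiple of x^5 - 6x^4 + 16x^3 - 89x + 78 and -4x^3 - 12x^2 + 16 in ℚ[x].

Apply the Euclidean algorithm:
  x^5 - 6x^4 + 16x^3 - 89x + 78 = (-(1/4)x^2 + (9/4)x - 43/4)(-4x^3 - 12x^2 + 16) + (-125x^2 - 125x + 250)
  -4x^3 - 12x^2 + 16 = ((4/125)x + 8/125)(-125x^2 - 125x + 250) + (0)
Last nonzero remainder: -125x^2 - 125x + 250. Dividing through by -125 gives the monic gcd x^2 + x - 2.
Then lcm(f, g) = f·g / gcd(f, g); expanding and making the result monic gives the answer.

x^6 - 4x^5 + 4x^4 + 32x^3 - 89x^2 - 100x + 156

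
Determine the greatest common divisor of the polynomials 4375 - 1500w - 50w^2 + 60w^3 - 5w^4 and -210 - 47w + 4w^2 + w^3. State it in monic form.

-35 - 2w + w^2

By polynomial division,
  -5w^4 + 60w^3 - 50w^2 - 1500w + 4375 = (-5w + 80)(w^3 + 4w^2 - 47w - 210) + (-605w^2 + 1210w + 21175)
  w^3 + 4w^2 - 47w - 210 = (-(1/605)w - 6/605)(-605w^2 + 1210w + 21175) + (0)
Last nonzero remainder: -605w^2 + 1210w + 21175. Dividing through by -605 gives the monic gcd w^2 - 2w - 35.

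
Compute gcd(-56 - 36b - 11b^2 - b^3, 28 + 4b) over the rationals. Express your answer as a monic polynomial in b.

By polynomial division,
  -b^3 - 11b^2 - 36b - 56 = (-(1/4)b^2 - b - 2)(4b + 28) + (0)
Last nonzero remainder: 4b + 28. Dividing through by 4 gives the monic gcd b + 7.

7 + b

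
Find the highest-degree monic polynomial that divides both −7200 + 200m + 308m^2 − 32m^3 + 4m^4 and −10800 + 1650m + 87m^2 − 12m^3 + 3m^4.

Euclidean algorithm in ℚ[m]:
  4m^4 − 32m^3 + 308m^2 + 200m − 7200 = (4/3)(3m^4 − 12m^3 + 87m^2 + 1650m − 10800) + (−16m^3 + 192m^2 − 2000m + 7200)
  3m^4 − 12m^3 + 87m^2 + 1650m − 10800 = (−(3/16)m − 3/2)(−16m^3 + 192m^2 − 2000m + 7200) + (0)
Last nonzero remainder: −16m^3 + 192m^2 − 2000m + 7200. Dividing through by −16 gives the monic gcd m^3 − 12m^2 + 125m − 450.

−450 + 125m − 12m^2 + m^3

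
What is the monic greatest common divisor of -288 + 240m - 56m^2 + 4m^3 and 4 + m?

1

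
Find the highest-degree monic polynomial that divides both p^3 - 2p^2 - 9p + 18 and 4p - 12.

Repeated division with remainder:
  p^3 - 2p^2 - 9p + 18 = ((1/4)p^2 + (1/4)p - 3/2)(4p - 12) + (0)
Last nonzero remainder: 4p - 12. Dividing through by 4 gives the monic gcd p - 3.

p - 3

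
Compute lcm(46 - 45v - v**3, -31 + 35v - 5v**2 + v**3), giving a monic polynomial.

-1426 + 1579v - 226v**2 + 76v**3 - 4v**4 + v**5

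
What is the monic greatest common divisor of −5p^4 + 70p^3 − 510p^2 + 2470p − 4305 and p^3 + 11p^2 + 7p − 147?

Apply the Euclidean algorithm:
  −5p^4 + 70p^3 − 510p^2 + 2470p − 4305 = (−5p + 125)(p^3 + 11p^2 + 7p − 147) + (−1850p^2 + 860p + 14070)
  p^3 + 11p^2 + 7p − 147 = (−(1/1850)p − 2121/342250)(−1850p^2 + 860p + 14070) + ((682276/34225)p − 2046828/34225)
  −1850p^2 + 860p + 14070 = (−(31658125/341138)p − 11465375/48734)((682276/34225)p − 2046828/34225) + (0)
Last nonzero remainder: (682276/34225)p − 2046828/34225. Dividing through by 682276/34225 gives the monic gcd p − 3.

p − 3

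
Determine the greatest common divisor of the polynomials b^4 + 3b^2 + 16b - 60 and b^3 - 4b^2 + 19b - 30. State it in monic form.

b - 2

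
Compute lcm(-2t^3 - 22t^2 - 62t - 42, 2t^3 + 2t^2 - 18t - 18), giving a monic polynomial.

t^4 + 8t^3 - 2t^2 - 72t - 63

Euclidean algorithm in ℚ[t]:
  -2t^3 - 22t^2 - 62t - 42 = (-1)(2t^3 + 2t^2 - 18t - 18) + (-20t^2 - 80t - 60)
  2t^3 + 2t^2 - 18t - 18 = (-(1/10)t + 3/10)(-20t^2 - 80t - 60) + (0)
Last nonzero remainder: -20t^2 - 80t - 60. Dividing through by -20 gives the monic gcd t^2 + 4t + 3.
Then lcm(f, g) = f·g / gcd(f, g); expanding and making the result monic gives the answer.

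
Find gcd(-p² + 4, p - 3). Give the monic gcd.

1

Apply the Euclidean algorithm:
  -p² + 4 = (-p - 3)(p - 3) + (-5)
  p - 3 = (-(1/5)p + 3/5)(-5) + (0)
The last nonzero remainder is the constant -5, so the polynomials are coprime and gcd = 1.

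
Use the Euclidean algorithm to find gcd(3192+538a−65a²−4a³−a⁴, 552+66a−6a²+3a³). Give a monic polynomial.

Euclidean algorithm in ℚ[a]:
  −a⁴−4a³−65a²+538a+3192 = (−(1/3)a−2)(3a³−6a²+66a+552) + (−55a²+854a+4296)
  3a³−6a²+66a+552 = (−(3/55)a−2232/3025)(−55a²+854a+4296) + ((2814618/3025)a+11258472/3025)
  −55a²+854a+4296 = (−(166375/2814618)a+541475/469103)((2814618/3025)a+11258472/3025) + (0)
Last nonzero remainder: (2814618/3025)a+11258472/3025. Dividing through by 2814618/3025 gives the monic gcd a+4.

4+a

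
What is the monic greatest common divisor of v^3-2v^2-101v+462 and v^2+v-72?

Repeated division with remainder:
  v^3-2v^2-101v+462 = (v-3)(v^2+v-72) + (-26v+246)
  v^2+v-72 = (-(1/26)v-68/169)(-26v+246) + (4560/169)
  -26v+246 = (-(2197/2280)v+6929/760)(4560/169) + (0)
The last nonzero remainder is the constant 4560/169, so the polynomials are coprime and gcd = 1.

1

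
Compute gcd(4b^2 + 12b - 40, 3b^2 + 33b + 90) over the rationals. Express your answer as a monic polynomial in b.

b + 5

Repeated division with remainder:
  4b^2 + 12b - 40 = (4/3)(3b^2 + 33b + 90) + (-32b - 160)
  3b^2 + 33b + 90 = (-(3/32)b - 9/16)(-32b - 160) + (0)
Last nonzero remainder: -32b - 160. Dividing through by -32 gives the monic gcd b + 5.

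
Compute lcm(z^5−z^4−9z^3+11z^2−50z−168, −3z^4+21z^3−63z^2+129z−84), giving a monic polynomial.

z^6−2z^5−8z^4+20z^3−61z^2−118z+168

Apply the Euclidean algorithm:
  z^5−z^4−9z^3+11z^2−50z−168 = (−(1/3)z−2)(−3z^4+21z^3−63z^2+129z−84) + (12z^3−72z^2+180z−336)
  −3z^4+21z^3−63z^2+129z−84 = (−(1/4)z+1/4)(12z^3−72z^2+180z−336) + (0)
Last nonzero remainder: 12z^3−72z^2+180z−336. Dividing through by 12 gives the monic gcd z^3−6z^2+15z−28.
Then lcm(f, g) = f·g / gcd(f, g); expanding and making the result monic gives the answer.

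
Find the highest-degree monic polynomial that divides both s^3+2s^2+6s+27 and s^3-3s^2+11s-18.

Euclidean algorithm in ℚ[s]:
  s^3+2s^2+6s+27 = (s^3-3s^2+11s-18) + (5s^2-5s+45)
  s^3-3s^2+11s-18 = ((1/5)s-2/5)(5s^2-5s+45) + (0)
Last nonzero remainder: 5s^2-5s+45. Dividing through by 5 gives the monic gcd s^2-s+9.

s^2-s+9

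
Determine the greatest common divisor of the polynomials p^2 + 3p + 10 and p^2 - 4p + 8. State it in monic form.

By polynomial division,
  p^2 + 3p + 10 = (p^2 - 4p + 8) + (7p + 2)
  p^2 - 4p + 8 = ((1/7)p - 30/49)(7p + 2) + (452/49)
  7p + 2 = ((343/452)p + 49/226)(452/49) + (0)
The last nonzero remainder is the constant 452/49, so the polynomials are coprime and gcd = 1.

1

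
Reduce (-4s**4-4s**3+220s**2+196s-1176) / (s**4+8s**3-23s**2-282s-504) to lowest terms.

Repeated division with remainder:
  -4s**4-4s**3+220s**2+196s-1176 = (-4)(s**4+8s**3-23s**2-282s-504) + (28s**3+128s**2-932s-3192)
  s**4+8s**3-23s**2-282s-504 = ((1/28)s+6/49)(28s**3+128s**2-932s-3192) + (-(264/49)s**2-(2640/49)s-792/7)
  28s**3+128s**2-932s-3192 = (-(343/66)s+931/33)(-(264/49)s**2-(2640/49)s-792/7) + (0)
Last nonzero remainder: -(264/49)s**2-(2640/49)s-792/7. Dividing through by -264/49 gives the monic gcd s**2+10s+21.
Cancel s**2+10s+21 from numerator and denominator to get the reduced form.

(-4s**2+36s-56)/(s**2-2s-24)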